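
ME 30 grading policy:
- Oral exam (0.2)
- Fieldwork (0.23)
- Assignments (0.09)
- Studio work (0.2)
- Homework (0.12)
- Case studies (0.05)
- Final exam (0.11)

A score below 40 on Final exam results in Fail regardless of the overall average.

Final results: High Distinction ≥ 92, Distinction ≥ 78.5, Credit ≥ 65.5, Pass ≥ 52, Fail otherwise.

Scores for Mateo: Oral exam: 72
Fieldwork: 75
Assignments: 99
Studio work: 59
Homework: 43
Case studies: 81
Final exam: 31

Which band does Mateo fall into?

Fail

Final exam score 31 < 40: minimum not met.
Weighted total:
  Oral exam 72 × 0.2 = 14.4
  Fieldwork 75 × 0.23 = 17.25
  Assignments 99 × 0.09 = 8.91
  Studio work 59 × 0.2 = 11.8
  Homework 43 × 0.12 = 5.16
  Case studies 81 × 0.05 = 4.05
  Final exam 31 × 0.11 = 3.41
Sum = 64.98
Because the Final exam minimum was not met, the result is Fail.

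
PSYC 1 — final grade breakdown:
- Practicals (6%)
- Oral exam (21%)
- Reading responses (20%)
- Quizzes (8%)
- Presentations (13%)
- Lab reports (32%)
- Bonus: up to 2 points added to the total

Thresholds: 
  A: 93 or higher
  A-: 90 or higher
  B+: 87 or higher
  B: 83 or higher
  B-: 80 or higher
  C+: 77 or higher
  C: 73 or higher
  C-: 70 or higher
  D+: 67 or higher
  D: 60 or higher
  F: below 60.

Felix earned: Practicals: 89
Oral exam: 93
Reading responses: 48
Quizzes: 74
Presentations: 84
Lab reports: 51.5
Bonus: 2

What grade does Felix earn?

Weighted total:
  Practicals 89 × 0.06 = 5.34
  Oral exam 93 × 0.21 = 19.53
  Reading responses 48 × 0.2 = 9.6
  Quizzes 74 × 0.08 = 5.92
  Presentations 84 × 0.13 = 10.92
  Lab reports 51.5 × 0.32 = 16.48
Sum = 67.79
Bonus: 67.79 + 2 = 69.79
69.79 is ≥ 67 and < 70 → D+

D+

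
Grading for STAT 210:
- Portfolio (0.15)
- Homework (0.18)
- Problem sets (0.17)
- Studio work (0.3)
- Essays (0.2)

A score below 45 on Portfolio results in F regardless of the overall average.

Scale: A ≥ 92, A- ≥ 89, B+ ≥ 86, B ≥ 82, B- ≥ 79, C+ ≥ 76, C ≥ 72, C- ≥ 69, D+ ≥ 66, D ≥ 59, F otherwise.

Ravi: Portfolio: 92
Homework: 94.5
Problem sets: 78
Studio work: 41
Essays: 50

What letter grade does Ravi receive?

D+

Portfolio score 92 ≥ 45: minimum met.
Weighted total:
  Portfolio 92 × 0.15 = 13.8
  Homework 94.5 × 0.18 = 17.01
  Problem sets 78 × 0.17 = 13.26
  Studio work 41 × 0.3 = 12.3
  Essays 50 × 0.2 = 10
Sum = 66.37
66.37 is ≥ 66 and < 69 → D+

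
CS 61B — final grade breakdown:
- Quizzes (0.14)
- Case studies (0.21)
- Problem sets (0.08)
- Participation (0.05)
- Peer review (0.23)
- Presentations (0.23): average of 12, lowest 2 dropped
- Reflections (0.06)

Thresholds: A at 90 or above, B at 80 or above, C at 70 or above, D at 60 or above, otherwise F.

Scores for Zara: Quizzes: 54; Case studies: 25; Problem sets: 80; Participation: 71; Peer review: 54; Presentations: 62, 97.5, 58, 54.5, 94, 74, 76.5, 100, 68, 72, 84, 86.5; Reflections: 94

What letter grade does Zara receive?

F

Presentations: drop 54.5, 58 → average of remaining 10 = 814.5/10 = 81.45
Weighted total:
  Quizzes 54 × 0.14 = 7.56
  Case studies 25 × 0.21 = 5.25
  Problem sets 80 × 0.08 = 6.4
  Participation 71 × 0.05 = 3.55
  Peer review 54 × 0.23 = 12.42
  Presentations 81.45 × 0.23 = 18.7335
  Reflections 94 × 0.06 = 5.64
Sum = 59.5535
59.5535 < 60 → F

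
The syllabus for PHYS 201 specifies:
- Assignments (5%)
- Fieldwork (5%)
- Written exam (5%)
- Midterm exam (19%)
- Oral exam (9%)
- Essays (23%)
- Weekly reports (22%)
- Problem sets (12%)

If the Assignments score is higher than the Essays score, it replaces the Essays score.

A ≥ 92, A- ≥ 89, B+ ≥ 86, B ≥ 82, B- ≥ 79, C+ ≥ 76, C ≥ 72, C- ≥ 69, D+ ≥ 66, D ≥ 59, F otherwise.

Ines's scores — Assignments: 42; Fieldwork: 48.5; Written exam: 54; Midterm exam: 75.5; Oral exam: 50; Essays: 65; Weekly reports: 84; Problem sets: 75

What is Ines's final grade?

D+

Assignments (42) ≤ Essays (65), so Essays stays at 65.
Weighted total:
  Assignments 42 × 0.05 = 2.1
  Fieldwork 48.5 × 0.05 = 2.425
  Written exam 54 × 0.05 = 2.7
  Midterm exam 75.5 × 0.19 = 14.345
  Oral exam 50 × 0.09 = 4.5
  Essays 65 × 0.23 = 14.95
  Weekly reports 84 × 0.22 = 18.48
  Problem sets 75 × 0.12 = 9
Sum = 68.5
68.5 is ≥ 66 and < 69 → D+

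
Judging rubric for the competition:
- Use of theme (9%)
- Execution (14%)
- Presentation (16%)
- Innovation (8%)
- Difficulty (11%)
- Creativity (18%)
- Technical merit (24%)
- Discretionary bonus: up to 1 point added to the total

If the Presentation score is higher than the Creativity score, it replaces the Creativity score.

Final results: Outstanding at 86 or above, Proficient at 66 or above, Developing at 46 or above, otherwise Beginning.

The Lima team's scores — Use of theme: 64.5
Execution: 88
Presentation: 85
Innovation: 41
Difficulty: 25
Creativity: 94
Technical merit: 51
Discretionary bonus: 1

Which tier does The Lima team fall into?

Presentation (85) ≤ Creativity (94), so Creativity stays at 94.
Weighted total:
  Use of theme 64.5 × 0.09 = 5.805
  Execution 88 × 0.14 = 12.32
  Presentation 85 × 0.16 = 13.6
  Innovation 41 × 0.08 = 3.28
  Difficulty 25 × 0.11 = 2.75
  Creativity 94 × 0.18 = 16.92
  Technical merit 51 × 0.24 = 12.24
Sum = 66.915
Discretionary bonus: 66.915 + 1 = 67.915
67.915 is ≥ 66 and < 86 → Proficient

Proficient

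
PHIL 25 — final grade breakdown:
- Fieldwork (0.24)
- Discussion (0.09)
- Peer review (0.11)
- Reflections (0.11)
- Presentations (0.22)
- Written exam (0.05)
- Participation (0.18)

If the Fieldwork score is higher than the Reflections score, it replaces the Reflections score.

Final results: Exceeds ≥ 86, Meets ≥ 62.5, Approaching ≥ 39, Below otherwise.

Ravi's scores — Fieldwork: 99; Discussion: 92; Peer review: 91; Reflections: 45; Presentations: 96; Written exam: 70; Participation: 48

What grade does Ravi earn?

Exceeds

Fieldwork (99) > Reflections (45), so Reflections counts as 99.
Weighted total:
  Fieldwork 99 × 0.24 = 23.76
  Discussion 92 × 0.09 = 8.28
  Peer review 91 × 0.11 = 10.01
  Reflections 99 × 0.11 = 10.89
  Presentations 96 × 0.22 = 21.12
  Written exam 70 × 0.05 = 3.5
  Participation 48 × 0.18 = 8.64
Sum = 86.2
86.2 ≥ 86 → Exceeds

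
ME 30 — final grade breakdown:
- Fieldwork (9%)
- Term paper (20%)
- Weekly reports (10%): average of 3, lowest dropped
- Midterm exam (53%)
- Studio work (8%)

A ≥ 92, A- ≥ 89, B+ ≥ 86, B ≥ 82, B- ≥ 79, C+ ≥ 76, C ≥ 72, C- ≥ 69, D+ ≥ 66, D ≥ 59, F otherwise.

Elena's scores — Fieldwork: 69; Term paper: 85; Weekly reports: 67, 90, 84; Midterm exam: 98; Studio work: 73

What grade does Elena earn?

A-

Weekly reports: drop 67 → average of remaining 2 = 174/2 = 87
Weighted total:
  Fieldwork 69 × 0.09 = 6.21
  Term paper 85 × 0.2 = 17
  Weekly reports 87 × 0.1 = 8.7
  Midterm exam 98 × 0.53 = 51.94
  Studio work 73 × 0.08 = 5.84
Sum = 89.69
89.69 is ≥ 89 and < 92 → A-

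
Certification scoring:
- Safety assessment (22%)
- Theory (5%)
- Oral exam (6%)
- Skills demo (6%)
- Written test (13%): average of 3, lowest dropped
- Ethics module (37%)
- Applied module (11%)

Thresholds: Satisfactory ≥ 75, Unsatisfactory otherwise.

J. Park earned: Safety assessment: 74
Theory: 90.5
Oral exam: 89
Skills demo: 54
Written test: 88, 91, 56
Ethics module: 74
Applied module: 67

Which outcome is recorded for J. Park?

Written test: drop 56 → average of remaining 2 = 179/2 = 89.5
Weighted total:
  Safety assessment 74 × 0.22 = 16.28
  Theory 90.5 × 0.05 = 4.525
  Oral exam 89 × 0.06 = 5.34
  Skills demo 54 × 0.06 = 3.24
  Written test 89.5 × 0.13 = 11.635
  Ethics module 74 × 0.37 = 27.38
  Applied module 67 × 0.11 = 7.37
Sum = 75.77
75.77 ≥ 75 → Satisfactory

Satisfactory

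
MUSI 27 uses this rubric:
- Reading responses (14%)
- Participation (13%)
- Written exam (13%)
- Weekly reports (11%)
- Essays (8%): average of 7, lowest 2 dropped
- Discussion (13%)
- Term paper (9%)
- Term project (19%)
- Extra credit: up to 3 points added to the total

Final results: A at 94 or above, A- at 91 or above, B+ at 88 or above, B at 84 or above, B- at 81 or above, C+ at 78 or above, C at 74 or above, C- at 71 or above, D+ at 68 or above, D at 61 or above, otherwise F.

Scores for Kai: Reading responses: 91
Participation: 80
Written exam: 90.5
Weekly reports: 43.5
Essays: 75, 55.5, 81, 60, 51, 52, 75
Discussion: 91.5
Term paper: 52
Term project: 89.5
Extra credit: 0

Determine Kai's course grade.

C+

Essays: drop 51, 52 → average of remaining 5 = 346.5/5 = 69.3
Weighted total:
  Reading responses 91 × 0.14 = 12.74
  Participation 80 × 0.13 = 10.4
  Written exam 90.5 × 0.13 = 11.765
  Weekly reports 43.5 × 0.11 = 4.785
  Essays 69.3 × 0.08 = 5.544
  Discussion 91.5 × 0.13 = 11.895
  Term paper 52 × 0.09 = 4.68
  Term project 89.5 × 0.19 = 17.005
Sum = 78.814
Extra credit: 78.814 + 0 = 78.814
78.814 is ≥ 78 and < 81 → C+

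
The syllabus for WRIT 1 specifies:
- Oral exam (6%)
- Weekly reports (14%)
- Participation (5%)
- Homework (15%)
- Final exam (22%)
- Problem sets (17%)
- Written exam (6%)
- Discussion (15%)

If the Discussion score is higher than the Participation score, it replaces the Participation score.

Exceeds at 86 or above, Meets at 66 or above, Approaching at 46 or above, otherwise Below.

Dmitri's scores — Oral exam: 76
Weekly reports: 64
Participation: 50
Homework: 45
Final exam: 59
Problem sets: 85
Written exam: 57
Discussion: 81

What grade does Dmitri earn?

Discussion (81) > Participation (50), so Participation counts as 81.
Weighted total:
  Oral exam 76 × 0.06 = 4.56
  Weekly reports 64 × 0.14 = 8.96
  Participation 81 × 0.05 = 4.05
  Homework 45 × 0.15 = 6.75
  Final exam 59 × 0.22 = 12.98
  Problem sets 85 × 0.17 = 14.45
  Written exam 57 × 0.06 = 3.42
  Discussion 81 × 0.15 = 12.15
Sum = 67.32
67.32 is ≥ 66 and < 86 → Meets

Meets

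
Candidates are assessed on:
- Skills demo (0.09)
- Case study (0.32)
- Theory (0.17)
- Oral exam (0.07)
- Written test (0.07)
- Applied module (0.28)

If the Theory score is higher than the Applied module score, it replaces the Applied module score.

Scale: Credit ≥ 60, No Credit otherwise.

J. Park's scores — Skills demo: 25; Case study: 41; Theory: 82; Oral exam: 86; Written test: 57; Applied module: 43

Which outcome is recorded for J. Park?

Theory (82) > Applied module (43), so Applied module counts as 82.
Weighted total:
  Skills demo 25 × 0.09 = 2.25
  Case study 41 × 0.32 = 13.12
  Theory 82 × 0.17 = 13.94
  Oral exam 86 × 0.07 = 6.02
  Written test 57 × 0.07 = 3.99
  Applied module 82 × 0.28 = 22.96
Sum = 62.28
62.28 ≥ 60 → Credit

Credit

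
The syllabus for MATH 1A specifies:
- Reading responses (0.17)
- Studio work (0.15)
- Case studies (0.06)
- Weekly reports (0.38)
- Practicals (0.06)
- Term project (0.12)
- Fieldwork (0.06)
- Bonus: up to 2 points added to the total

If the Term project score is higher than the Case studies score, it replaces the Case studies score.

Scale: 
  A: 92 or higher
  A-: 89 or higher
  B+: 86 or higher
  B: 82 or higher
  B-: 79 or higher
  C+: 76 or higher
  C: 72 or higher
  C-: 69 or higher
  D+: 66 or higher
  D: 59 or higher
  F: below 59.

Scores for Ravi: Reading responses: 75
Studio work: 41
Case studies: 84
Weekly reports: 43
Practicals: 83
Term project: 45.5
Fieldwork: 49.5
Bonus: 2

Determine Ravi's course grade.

F

Term project (45.5) ≤ Case studies (84), so Case studies stays at 84.
Weighted total:
  Reading responses 75 × 0.17 = 12.75
  Studio work 41 × 0.15 = 6.15
  Case studies 84 × 0.06 = 5.04
  Weekly reports 43 × 0.38 = 16.34
  Practicals 83 × 0.06 = 4.98
  Term project 45.5 × 0.12 = 5.46
  Fieldwork 49.5 × 0.06 = 2.97
Sum = 53.69
Bonus: 53.69 + 2 = 55.69
55.69 < 59 → F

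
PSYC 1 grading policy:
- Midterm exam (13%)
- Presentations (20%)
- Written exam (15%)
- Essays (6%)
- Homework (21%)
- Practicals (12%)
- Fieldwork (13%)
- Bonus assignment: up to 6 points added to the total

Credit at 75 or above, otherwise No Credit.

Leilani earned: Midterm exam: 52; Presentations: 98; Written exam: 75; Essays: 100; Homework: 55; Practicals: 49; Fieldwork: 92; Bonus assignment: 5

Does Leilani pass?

Weighted total:
  Midterm exam 52 × 0.13 = 6.76
  Presentations 98 × 0.2 = 19.6
  Written exam 75 × 0.15 = 11.25
  Essays 100 × 0.06 = 6
  Homework 55 × 0.21 = 11.55
  Practicals 49 × 0.12 = 5.88
  Fieldwork 92 × 0.13 = 11.96
Sum = 73
Bonus assignment: 73 + 5 = 78
78 ≥ 75 → Credit

Credit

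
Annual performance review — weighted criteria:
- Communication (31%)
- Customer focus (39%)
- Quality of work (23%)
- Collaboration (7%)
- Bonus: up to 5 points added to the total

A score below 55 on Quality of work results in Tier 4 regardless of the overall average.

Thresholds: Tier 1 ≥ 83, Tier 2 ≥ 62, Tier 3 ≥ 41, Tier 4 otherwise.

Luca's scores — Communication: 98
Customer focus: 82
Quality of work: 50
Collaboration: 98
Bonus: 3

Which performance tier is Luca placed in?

Tier 4

Quality of work score 50 < 55: minimum not met.
Weighted total:
  Communication 98 × 0.31 = 30.38
  Customer focus 82 × 0.39 = 31.98
  Quality of work 50 × 0.23 = 11.5
  Collaboration 98 × 0.07 = 6.86
Sum = 80.72
Bonus: 80.72 + 3 = 83.72
Because the Quality of work minimum was not met, the result is Tier 4.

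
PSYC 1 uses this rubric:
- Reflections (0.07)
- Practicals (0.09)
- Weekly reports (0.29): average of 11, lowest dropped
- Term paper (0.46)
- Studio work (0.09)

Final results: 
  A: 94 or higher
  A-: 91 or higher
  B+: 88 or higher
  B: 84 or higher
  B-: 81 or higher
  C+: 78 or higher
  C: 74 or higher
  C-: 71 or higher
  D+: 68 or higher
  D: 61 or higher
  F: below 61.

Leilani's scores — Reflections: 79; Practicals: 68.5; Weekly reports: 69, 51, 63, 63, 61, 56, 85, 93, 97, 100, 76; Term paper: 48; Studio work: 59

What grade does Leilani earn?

Weekly reports: drop 51 → average of remaining 10 = 763/10 = 76.3
Weighted total:
  Reflections 79 × 0.07 = 5.53
  Practicals 68.5 × 0.09 = 6.165
  Weekly reports 76.3 × 0.29 = 22.127
  Term paper 48 × 0.46 = 22.08
  Studio work 59 × 0.09 = 5.31
Sum = 61.212
61.212 is ≥ 61 and < 68 → D

D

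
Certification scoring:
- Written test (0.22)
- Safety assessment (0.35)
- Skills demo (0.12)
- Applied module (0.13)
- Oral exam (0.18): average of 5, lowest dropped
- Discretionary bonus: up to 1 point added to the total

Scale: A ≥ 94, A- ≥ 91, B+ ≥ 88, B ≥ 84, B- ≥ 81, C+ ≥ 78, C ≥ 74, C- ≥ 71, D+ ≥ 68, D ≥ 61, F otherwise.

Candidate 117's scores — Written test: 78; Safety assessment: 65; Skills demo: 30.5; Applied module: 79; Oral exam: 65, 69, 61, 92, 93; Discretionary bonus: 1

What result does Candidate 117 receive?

D+

Oral exam: drop 61 → average of remaining 4 = 319/4 = 79.75
Weighted total:
  Written test 78 × 0.22 = 17.16
  Safety assessment 65 × 0.35 = 22.75
  Skills demo 30.5 × 0.12 = 3.66
  Applied module 79 × 0.13 = 10.27
  Oral exam 79.75 × 0.18 = 14.355
Sum = 68.195
Discretionary bonus: 68.195 + 1 = 69.195
69.195 is ≥ 68 and < 71 → D+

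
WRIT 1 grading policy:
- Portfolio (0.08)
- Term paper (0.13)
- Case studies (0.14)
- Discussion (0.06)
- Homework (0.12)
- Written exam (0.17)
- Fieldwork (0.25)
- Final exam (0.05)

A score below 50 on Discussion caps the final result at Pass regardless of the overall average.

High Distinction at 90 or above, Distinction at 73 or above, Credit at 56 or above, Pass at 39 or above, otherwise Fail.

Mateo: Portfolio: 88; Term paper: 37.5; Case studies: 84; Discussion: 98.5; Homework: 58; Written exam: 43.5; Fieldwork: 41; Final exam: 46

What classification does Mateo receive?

Discussion score 98.5 ≥ 50: minimum met.
Weighted total:
  Portfolio 88 × 0.08 = 7.04
  Term paper 37.5 × 0.13 = 4.875
  Case studies 84 × 0.14 = 11.76
  Discussion 98.5 × 0.06 = 5.91
  Homework 58 × 0.12 = 6.96
  Written exam 43.5 × 0.17 = 7.395
  Fieldwork 41 × 0.25 = 10.25
  Final exam 46 × 0.05 = 2.3
Sum = 56.49
56.49 is ≥ 56 and < 73 → Credit

Credit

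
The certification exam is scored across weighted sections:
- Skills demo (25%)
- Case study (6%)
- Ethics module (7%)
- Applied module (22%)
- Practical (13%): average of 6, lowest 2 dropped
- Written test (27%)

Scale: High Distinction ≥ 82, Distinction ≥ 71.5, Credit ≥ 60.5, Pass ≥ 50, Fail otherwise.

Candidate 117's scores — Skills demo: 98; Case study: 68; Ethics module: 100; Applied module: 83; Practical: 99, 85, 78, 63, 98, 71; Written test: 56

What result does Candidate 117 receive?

Distinction

Practical: drop 63, 71 → average of remaining 4 = 360/4 = 90
Weighted total:
  Skills demo 98 × 0.25 = 24.5
  Case study 68 × 0.06 = 4.08
  Ethics module 100 × 0.07 = 7
  Applied module 83 × 0.22 = 18.26
  Practical 90 × 0.13 = 11.7
  Written test 56 × 0.27 = 15.12
Sum = 80.66
80.66 is ≥ 71.5 and < 82 → Distinction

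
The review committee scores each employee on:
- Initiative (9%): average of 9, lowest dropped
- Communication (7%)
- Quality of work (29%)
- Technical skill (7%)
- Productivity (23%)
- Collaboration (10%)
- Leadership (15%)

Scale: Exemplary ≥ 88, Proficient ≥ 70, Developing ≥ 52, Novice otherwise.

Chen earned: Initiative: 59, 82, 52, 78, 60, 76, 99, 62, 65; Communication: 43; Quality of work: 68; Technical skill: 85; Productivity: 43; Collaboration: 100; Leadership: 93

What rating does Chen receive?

Developing

Initiative: drop 52 → average of remaining 8 = 581/8 = 72.625
Weighted total:
  Initiative 72.625 × 0.09 = 6.53625
  Communication 43 × 0.07 = 3.01
  Quality of work 68 × 0.29 = 19.72
  Technical skill 85 × 0.07 = 5.95
  Productivity 43 × 0.23 = 9.89
  Collaboration 100 × 0.1 = 10
  Leadership 93 × 0.15 = 13.95
Sum = 69.05625
69.05625 is ≥ 52 and < 70 → Developing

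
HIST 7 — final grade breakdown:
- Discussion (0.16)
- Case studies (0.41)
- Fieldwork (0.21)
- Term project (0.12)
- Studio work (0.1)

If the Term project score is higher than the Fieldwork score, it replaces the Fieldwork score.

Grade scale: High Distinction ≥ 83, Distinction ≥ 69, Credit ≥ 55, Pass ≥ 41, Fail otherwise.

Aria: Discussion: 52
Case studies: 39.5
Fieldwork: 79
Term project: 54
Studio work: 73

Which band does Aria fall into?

Pass

Term project (54) ≤ Fieldwork (79), so Fieldwork stays at 79.
Weighted total:
  Discussion 52 × 0.16 = 8.32
  Case studies 39.5 × 0.41 = 16.195
  Fieldwork 79 × 0.21 = 16.59
  Term project 54 × 0.12 = 6.48
  Studio work 73 × 0.1 = 7.3
Sum = 54.885
54.885 is ≥ 41 and < 55 → Pass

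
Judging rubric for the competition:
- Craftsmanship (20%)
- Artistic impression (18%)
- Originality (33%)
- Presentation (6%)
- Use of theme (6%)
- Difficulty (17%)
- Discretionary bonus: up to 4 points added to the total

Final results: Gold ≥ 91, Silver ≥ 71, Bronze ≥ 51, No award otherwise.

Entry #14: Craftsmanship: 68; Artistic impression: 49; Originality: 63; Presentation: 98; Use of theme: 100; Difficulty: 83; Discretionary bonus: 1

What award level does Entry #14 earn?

Bronze

Weighted total:
  Craftsmanship 68 × 0.2 = 13.6
  Artistic impression 49 × 0.18 = 8.82
  Originality 63 × 0.33 = 20.79
  Presentation 98 × 0.06 = 5.88
  Use of theme 100 × 0.06 = 6
  Difficulty 83 × 0.17 = 14.11
Sum = 69.2
Discretionary bonus: 69.2 + 1 = 70.2
70.2 is ≥ 51 and < 71 → Bronze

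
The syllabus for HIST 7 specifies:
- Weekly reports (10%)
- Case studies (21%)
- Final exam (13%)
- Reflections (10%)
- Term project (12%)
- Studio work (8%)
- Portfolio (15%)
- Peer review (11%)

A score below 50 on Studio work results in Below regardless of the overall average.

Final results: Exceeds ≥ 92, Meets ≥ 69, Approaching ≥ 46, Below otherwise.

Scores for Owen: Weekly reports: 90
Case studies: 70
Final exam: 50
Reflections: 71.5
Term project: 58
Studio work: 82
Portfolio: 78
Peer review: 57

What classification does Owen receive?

Approaching

Studio work score 82 ≥ 50: minimum met.
Weighted total:
  Weekly reports 90 × 0.1 = 9
  Case studies 70 × 0.21 = 14.7
  Final exam 50 × 0.13 = 6.5
  Reflections 71.5 × 0.1 = 7.15
  Term project 58 × 0.12 = 6.96
  Studio work 82 × 0.08 = 6.56
  Portfolio 78 × 0.15 = 11.7
  Peer review 57 × 0.11 = 6.27
Sum = 68.84
68.84 is ≥ 46 and < 69 → Approaching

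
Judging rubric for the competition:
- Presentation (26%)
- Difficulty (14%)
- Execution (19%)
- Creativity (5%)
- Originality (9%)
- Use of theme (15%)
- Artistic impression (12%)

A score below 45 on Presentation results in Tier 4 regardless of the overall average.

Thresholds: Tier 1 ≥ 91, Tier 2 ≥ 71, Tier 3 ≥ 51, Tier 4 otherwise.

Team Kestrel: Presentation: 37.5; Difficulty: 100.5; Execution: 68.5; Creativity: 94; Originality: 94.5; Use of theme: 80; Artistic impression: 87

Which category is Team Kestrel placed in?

Tier 4

Presentation score 37.5 < 45: minimum not met.
Weighted total:
  Presentation 37.5 × 0.26 = 9.75
  Difficulty 100.5 × 0.14 = 14.07
  Execution 68.5 × 0.19 = 13.015
  Creativity 94 × 0.05 = 4.7
  Originality 94.5 × 0.09 = 8.505
  Use of theme 80 × 0.15 = 12
  Artistic impression 87 × 0.12 = 10.44
Sum = 72.48
Because the Presentation minimum was not met, the result is Tier 4.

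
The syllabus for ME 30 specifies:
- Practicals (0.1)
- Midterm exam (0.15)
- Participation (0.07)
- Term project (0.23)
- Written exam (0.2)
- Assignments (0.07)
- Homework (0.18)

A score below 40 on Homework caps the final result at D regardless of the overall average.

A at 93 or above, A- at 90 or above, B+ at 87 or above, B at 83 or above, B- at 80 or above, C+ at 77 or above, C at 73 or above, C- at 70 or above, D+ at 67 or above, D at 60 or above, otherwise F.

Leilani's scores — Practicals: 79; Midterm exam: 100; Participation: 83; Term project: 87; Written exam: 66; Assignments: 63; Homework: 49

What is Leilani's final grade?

Homework score 49 ≥ 40: minimum met.
Weighted total:
  Practicals 79 × 0.1 = 7.9
  Midterm exam 100 × 0.15 = 15
  Participation 83 × 0.07 = 5.81
  Term project 87 × 0.23 = 20.01
  Written exam 66 × 0.2 = 13.2
  Assignments 63 × 0.07 = 4.41
  Homework 49 × 0.18 = 8.82
Sum = 75.15
75.15 is ≥ 73 and < 77 → C

C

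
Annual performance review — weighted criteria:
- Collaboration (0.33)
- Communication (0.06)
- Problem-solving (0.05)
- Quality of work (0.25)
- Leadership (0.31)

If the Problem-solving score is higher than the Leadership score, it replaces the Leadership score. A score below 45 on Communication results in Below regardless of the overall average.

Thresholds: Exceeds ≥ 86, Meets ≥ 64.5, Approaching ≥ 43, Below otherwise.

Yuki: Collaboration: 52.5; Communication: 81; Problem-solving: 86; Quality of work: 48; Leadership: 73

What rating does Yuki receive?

Meets

Problem-solving (86) > Leadership (73), so Leadership counts as 86.
Communication score 81 ≥ 45: minimum met.
Weighted total:
  Collaboration 52.5 × 0.33 = 17.325
  Communication 81 × 0.06 = 4.86
  Problem-solving 86 × 0.05 = 4.3
  Quality of work 48 × 0.25 = 12
  Leadership 86 × 0.31 = 26.66
Sum = 65.145
65.145 is ≥ 64.5 and < 86 → Meets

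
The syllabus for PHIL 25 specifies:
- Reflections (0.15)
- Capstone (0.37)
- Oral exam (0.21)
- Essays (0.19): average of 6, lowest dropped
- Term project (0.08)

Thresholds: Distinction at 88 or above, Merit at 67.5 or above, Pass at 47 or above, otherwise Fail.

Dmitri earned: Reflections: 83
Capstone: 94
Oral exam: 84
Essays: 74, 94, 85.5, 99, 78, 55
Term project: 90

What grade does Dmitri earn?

Essays: drop 55 → average of remaining 5 = 430.5/5 = 86.1
Weighted total:
  Reflections 83 × 0.15 = 12.45
  Capstone 94 × 0.37 = 34.78
  Oral exam 84 × 0.21 = 17.64
  Essays 86.1 × 0.19 = 16.359
  Term project 90 × 0.08 = 7.2
Sum = 88.429
88.429 ≥ 88 → Distinction

Distinction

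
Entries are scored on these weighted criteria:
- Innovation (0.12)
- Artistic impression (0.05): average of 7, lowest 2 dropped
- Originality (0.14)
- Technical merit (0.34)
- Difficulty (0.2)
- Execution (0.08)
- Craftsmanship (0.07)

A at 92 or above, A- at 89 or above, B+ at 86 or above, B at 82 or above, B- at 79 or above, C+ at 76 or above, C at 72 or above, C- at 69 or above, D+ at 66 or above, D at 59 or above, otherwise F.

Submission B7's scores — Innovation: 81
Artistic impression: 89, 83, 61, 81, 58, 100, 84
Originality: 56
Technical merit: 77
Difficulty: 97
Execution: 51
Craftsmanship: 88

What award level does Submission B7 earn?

Artistic impression: drop 58, 61 → average of remaining 5 = 437/5 = 87.4
Weighted total:
  Innovation 81 × 0.12 = 9.72
  Artistic impression 87.4 × 0.05 = 4.37
  Originality 56 × 0.14 = 7.84
  Technical merit 77 × 0.34 = 26.18
  Difficulty 97 × 0.2 = 19.4
  Execution 51 × 0.08 = 4.08
  Craftsmanship 88 × 0.07 = 6.16
Sum = 77.75
77.75 is ≥ 76 and < 79 → C+

C+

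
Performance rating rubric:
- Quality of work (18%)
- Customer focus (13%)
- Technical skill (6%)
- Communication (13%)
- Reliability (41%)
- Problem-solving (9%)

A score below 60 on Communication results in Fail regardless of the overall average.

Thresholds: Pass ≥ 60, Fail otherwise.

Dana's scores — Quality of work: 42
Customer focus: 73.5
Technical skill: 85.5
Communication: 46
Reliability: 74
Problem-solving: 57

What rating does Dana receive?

Communication score 46 < 60: minimum not met.
Weighted total:
  Quality of work 42 × 0.18 = 7.56
  Customer focus 73.5 × 0.13 = 9.555
  Technical skill 85.5 × 0.06 = 5.13
  Communication 46 × 0.13 = 5.98
  Reliability 74 × 0.41 = 30.34
  Problem-solving 57 × 0.09 = 5.13
Sum = 63.695
Because the Communication minimum was not met, the result is Fail.

Fail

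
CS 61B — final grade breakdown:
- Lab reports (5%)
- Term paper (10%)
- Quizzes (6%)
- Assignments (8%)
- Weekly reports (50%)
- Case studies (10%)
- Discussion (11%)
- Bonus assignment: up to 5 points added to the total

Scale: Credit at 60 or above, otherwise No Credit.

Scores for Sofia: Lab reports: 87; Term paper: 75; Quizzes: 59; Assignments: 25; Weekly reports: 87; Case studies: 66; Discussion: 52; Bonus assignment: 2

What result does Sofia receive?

Credit

Weighted total:
  Lab reports 87 × 0.05 = 4.35
  Term paper 75 × 0.1 = 7.5
  Quizzes 59 × 0.06 = 3.54
  Assignments 25 × 0.08 = 2
  Weekly reports 87 × 0.5 = 43.5
  Case studies 66 × 0.1 = 6.6
  Discussion 52 × 0.11 = 5.72
Sum = 73.21
Bonus assignment: 73.21 + 2 = 75.21
75.21 ≥ 60 → Credit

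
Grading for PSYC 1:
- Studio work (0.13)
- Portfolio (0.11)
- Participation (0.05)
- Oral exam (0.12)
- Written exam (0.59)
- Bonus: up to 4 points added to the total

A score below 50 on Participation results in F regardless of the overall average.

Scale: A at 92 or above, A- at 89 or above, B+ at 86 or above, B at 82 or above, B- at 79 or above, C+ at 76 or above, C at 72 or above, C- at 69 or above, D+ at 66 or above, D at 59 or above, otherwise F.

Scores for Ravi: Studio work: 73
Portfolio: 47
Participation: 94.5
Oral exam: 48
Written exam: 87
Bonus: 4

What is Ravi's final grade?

B-

Participation score 94.5 ≥ 50: minimum met.
Weighted total:
  Studio work 73 × 0.13 = 9.49
  Portfolio 47 × 0.11 = 5.17
  Participation 94.5 × 0.05 = 4.725
  Oral exam 48 × 0.12 = 5.76
  Written exam 87 × 0.59 = 51.33
Sum = 76.475
Bonus: 76.475 + 4 = 80.475
80.475 is ≥ 79 and < 82 → B-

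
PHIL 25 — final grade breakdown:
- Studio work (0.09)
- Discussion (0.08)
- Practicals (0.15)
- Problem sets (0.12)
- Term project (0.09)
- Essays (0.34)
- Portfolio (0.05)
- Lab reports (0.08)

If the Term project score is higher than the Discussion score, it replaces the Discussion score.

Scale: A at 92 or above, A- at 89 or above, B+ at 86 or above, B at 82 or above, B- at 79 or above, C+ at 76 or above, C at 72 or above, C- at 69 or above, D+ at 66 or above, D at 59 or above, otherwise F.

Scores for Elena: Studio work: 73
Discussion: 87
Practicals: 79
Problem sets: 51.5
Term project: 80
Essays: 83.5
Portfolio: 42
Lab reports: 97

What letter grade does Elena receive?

Term project (80) ≤ Discussion (87), so Discussion stays at 87.
Weighted total:
  Studio work 73 × 0.09 = 6.57
  Discussion 87 × 0.08 = 6.96
  Practicals 79 × 0.15 = 11.85
  Problem sets 51.5 × 0.12 = 6.18
  Term project 80 × 0.09 = 7.2
  Essays 83.5 × 0.34 = 28.39
  Portfolio 42 × 0.05 = 2.1
  Lab reports 97 × 0.08 = 7.76
Sum = 77.01
77.01 is ≥ 76 and < 79 → C+

C+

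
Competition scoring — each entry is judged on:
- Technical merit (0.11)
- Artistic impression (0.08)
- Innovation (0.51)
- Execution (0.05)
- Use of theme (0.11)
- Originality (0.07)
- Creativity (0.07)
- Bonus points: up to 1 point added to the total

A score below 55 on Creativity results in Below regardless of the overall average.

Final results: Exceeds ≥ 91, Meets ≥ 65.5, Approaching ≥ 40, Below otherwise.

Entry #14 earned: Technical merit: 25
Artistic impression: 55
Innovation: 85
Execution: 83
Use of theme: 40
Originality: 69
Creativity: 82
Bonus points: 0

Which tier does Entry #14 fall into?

Creativity score 82 ≥ 55: minimum met.
Weighted total:
  Technical merit 25 × 0.11 = 2.75
  Artistic impression 55 × 0.08 = 4.4
  Innovation 85 × 0.51 = 43.35
  Execution 83 × 0.05 = 4.15
  Use of theme 40 × 0.11 = 4.4
  Originality 69 × 0.07 = 4.83
  Creativity 82 × 0.07 = 5.74
Sum = 69.62
Bonus points: 69.62 + 0 = 69.62
69.62 is ≥ 65.5 and < 91 → Meets

Meets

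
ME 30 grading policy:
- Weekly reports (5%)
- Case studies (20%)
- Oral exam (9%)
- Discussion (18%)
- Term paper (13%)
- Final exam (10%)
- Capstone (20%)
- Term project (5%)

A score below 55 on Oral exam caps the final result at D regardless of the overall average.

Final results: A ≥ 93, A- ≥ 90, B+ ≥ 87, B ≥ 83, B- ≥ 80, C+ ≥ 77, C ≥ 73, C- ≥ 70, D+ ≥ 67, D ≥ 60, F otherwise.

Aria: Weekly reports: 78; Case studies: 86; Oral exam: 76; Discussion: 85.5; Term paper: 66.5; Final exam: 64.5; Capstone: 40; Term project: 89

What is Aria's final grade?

Oral exam score 76 ≥ 55: minimum met.
Weighted total:
  Weekly reports 78 × 0.05 = 3.9
  Case studies 86 × 0.2 = 17.2
  Oral exam 76 × 0.09 = 6.84
  Discussion 85.5 × 0.18 = 15.39
  Term paper 66.5 × 0.13 = 8.645
  Final exam 64.5 × 0.1 = 6.45
  Capstone 40 × 0.2 = 8
  Term project 89 × 0.05 = 4.45
Sum = 70.875
70.875 is ≥ 70 and < 73 → C-

C-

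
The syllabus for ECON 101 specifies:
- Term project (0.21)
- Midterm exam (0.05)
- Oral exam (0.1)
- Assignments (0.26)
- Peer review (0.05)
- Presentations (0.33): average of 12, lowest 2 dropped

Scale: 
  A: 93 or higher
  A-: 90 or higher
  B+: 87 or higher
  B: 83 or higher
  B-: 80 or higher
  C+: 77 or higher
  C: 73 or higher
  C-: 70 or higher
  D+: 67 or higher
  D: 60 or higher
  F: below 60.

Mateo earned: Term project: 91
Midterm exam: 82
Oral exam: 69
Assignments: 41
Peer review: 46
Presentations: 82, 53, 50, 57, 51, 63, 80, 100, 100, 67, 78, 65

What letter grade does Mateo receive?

Presentations: drop 50, 51 → average of remaining 10 = 745/10 = 74.5
Weighted total:
  Term project 91 × 0.21 = 19.11
  Midterm exam 82 × 0.05 = 4.1
  Oral exam 69 × 0.1 = 6.9
  Assignments 41 × 0.26 = 10.66
  Peer review 46 × 0.05 = 2.3
  Presentations 74.5 × 0.33 = 24.585
Sum = 67.655
67.655 is ≥ 67 and < 70 → D+

D+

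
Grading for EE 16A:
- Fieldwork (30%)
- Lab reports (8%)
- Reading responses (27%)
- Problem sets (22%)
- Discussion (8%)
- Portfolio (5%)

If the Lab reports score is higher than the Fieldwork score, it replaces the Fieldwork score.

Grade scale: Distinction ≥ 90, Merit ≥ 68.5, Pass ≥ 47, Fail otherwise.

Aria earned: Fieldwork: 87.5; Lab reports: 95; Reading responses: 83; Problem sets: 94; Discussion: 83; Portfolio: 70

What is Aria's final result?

Lab reports (95) > Fieldwork (87.5), so Fieldwork counts as 95.
Weighted total:
  Fieldwork 95 × 0.3 = 28.5
  Lab reports 95 × 0.08 = 7.6
  Reading responses 83 × 0.27 = 22.41
  Problem sets 94 × 0.22 = 20.68
  Discussion 83 × 0.08 = 6.64
  Portfolio 70 × 0.05 = 3.5
Sum = 89.33
89.33 is ≥ 68.5 and < 90 → Merit

Merit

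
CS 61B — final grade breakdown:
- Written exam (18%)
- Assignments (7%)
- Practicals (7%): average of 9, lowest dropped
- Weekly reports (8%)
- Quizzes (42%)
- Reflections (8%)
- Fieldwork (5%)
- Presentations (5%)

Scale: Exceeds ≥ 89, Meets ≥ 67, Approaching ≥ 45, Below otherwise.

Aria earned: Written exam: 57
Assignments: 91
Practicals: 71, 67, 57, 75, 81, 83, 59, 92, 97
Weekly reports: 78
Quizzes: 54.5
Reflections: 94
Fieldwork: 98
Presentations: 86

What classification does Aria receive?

Practicals: drop 57 → average of remaining 8 = 625/8 = 78.125
Weighted total:
  Written exam 57 × 0.18 = 10.26
  Assignments 91 × 0.07 = 6.37
  Practicals 78.125 × 0.07 = 5.46875
  Weekly reports 78 × 0.08 = 6.24
  Quizzes 54.5 × 0.42 = 22.89
  Reflections 94 × 0.08 = 7.52
  Fieldwork 98 × 0.05 = 4.9
  Presentations 86 × 0.05 = 4.3
Sum = 67.94875
67.94875 is ≥ 67 and < 89 → Meets

Meets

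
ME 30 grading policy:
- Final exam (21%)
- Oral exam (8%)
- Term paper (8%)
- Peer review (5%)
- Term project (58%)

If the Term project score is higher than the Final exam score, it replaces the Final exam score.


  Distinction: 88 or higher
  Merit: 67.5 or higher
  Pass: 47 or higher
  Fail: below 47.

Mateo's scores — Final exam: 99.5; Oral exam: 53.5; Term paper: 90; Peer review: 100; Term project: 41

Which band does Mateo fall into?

Pass

Term project (41) ≤ Final exam (99.5), so Final exam stays at 99.5.
Weighted total:
  Final exam 99.5 × 0.21 = 20.895
  Oral exam 53.5 × 0.08 = 4.28
  Term paper 90 × 0.08 = 7.2
  Peer review 100 × 0.05 = 5
  Term project 41 × 0.58 = 23.78
Sum = 61.155
61.155 is ≥ 47 and < 67.5 → Pass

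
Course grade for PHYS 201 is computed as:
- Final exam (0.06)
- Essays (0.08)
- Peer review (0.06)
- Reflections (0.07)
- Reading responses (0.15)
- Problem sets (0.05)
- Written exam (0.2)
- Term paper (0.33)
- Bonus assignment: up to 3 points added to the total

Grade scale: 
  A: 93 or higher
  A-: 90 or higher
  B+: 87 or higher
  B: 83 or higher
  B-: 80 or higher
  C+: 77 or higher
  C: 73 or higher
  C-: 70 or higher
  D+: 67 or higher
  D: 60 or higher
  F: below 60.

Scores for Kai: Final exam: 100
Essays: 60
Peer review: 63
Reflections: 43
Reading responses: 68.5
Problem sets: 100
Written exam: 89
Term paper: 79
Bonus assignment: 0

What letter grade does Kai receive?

C

Weighted total:
  Final exam 100 × 0.06 = 6
  Essays 60 × 0.08 = 4.8
  Peer review 63 × 0.06 = 3.78
  Reflections 43 × 0.07 = 3.01
  Reading responses 68.5 × 0.15 = 10.275
  Problem sets 100 × 0.05 = 5
  Written exam 89 × 0.2 = 17.8
  Term paper 79 × 0.33 = 26.07
Sum = 76.735
Bonus assignment: 76.735 + 0 = 76.735
76.735 is ≥ 73 and < 77 → C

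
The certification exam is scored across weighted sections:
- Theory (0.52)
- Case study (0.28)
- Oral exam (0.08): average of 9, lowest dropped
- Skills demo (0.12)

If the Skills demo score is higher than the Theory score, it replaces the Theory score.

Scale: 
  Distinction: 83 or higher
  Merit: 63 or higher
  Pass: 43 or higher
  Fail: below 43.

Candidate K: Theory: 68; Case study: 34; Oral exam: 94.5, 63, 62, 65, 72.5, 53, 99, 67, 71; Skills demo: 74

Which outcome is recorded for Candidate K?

Pass

Oral exam: drop 53 → average of remaining 8 = 594/8 = 74.25
Skills demo (74) > Theory (68), so Theory counts as 74.
Weighted total:
  Theory 74 × 0.52 = 38.48
  Case study 34 × 0.28 = 9.52
  Oral exam 74.25 × 0.08 = 5.94
  Skills demo 74 × 0.12 = 8.88
Sum = 62.82
62.82 is ≥ 43 and < 63 → Pass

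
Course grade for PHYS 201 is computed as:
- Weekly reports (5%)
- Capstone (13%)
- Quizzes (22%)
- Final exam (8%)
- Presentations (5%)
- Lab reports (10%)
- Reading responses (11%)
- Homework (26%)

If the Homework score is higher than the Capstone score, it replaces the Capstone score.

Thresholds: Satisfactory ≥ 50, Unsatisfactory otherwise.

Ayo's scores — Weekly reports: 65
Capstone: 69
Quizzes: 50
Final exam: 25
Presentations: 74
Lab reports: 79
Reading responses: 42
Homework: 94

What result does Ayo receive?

Satisfactory

Homework (94) > Capstone (69), so Capstone counts as 94.
Weighted total:
  Weekly reports 65 × 0.05 = 3.25
  Capstone 94 × 0.13 = 12.22
  Quizzes 50 × 0.22 = 11
  Final exam 25 × 0.08 = 2
  Presentations 74 × 0.05 = 3.7
  Lab reports 79 × 0.1 = 7.9
  Reading responses 42 × 0.11 = 4.62
  Homework 94 × 0.26 = 24.44
Sum = 69.13
69.13 ≥ 50 → Satisfactory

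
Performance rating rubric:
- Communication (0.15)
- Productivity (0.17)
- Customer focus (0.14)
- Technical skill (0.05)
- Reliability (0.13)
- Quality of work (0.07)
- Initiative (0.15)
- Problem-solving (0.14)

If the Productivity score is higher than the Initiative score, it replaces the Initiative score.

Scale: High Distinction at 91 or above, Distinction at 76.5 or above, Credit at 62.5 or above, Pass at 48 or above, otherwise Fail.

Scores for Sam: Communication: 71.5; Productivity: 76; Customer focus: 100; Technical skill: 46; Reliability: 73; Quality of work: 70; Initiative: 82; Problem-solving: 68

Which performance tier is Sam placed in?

Credit

Productivity (76) ≤ Initiative (82), so Initiative stays at 82.
Weighted total:
  Communication 71.5 × 0.15 = 10.725
  Productivity 76 × 0.17 = 12.92
  Customer focus 100 × 0.14 = 14
  Technical skill 46 × 0.05 = 2.3
  Reliability 73 × 0.13 = 9.49
  Quality of work 70 × 0.07 = 4.9
  Initiative 82 × 0.15 = 12.3
  Problem-solving 68 × 0.14 = 9.52
Sum = 76.155
76.155 is ≥ 62.5 and < 76.5 → Credit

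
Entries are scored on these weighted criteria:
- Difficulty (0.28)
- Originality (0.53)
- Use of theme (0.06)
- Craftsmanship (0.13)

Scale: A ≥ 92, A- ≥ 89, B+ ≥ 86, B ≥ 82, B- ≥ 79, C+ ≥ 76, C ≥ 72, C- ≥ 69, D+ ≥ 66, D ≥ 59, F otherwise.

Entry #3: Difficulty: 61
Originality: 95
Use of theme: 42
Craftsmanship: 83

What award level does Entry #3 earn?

Weighted total:
  Difficulty 61 × 0.28 = 17.08
  Originality 95 × 0.53 = 50.35
  Use of theme 42 × 0.06 = 2.52
  Craftsmanship 83 × 0.13 = 10.79
Sum = 80.74
80.74 is ≥ 79 and < 82 → B-

B-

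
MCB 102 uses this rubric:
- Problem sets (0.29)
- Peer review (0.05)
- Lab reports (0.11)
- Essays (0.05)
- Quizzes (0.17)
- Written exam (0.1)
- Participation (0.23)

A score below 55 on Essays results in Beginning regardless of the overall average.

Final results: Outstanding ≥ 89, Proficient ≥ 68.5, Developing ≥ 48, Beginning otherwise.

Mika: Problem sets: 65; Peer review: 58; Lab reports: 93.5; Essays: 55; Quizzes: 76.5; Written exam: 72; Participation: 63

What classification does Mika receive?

Essays score 55 ≥ 55: minimum met.
Weighted total:
  Problem sets 65 × 0.29 = 18.85
  Peer review 58 × 0.05 = 2.9
  Lab reports 93.5 × 0.11 = 10.285
  Essays 55 × 0.05 = 2.75
  Quizzes 76.5 × 0.17 = 13.005
  Written exam 72 × 0.1 = 7.2
  Participation 63 × 0.23 = 14.49
Sum = 69.48
69.48 is ≥ 68.5 and < 89 → Proficient

Proficient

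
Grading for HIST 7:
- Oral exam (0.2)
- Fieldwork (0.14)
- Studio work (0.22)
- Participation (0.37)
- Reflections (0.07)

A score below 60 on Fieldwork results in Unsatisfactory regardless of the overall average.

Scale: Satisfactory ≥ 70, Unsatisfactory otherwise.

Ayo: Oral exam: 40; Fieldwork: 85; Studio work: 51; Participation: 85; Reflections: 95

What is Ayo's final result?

Unsatisfactory

Fieldwork score 85 ≥ 60: minimum met.
Weighted total:
  Oral exam 40 × 0.2 = 8
  Fieldwork 85 × 0.14 = 11.9
  Studio work 51 × 0.22 = 11.22
  Participation 85 × 0.37 = 31.45
  Reflections 95 × 0.07 = 6.65
Sum = 69.22
69.22 < 70 → Unsatisfactory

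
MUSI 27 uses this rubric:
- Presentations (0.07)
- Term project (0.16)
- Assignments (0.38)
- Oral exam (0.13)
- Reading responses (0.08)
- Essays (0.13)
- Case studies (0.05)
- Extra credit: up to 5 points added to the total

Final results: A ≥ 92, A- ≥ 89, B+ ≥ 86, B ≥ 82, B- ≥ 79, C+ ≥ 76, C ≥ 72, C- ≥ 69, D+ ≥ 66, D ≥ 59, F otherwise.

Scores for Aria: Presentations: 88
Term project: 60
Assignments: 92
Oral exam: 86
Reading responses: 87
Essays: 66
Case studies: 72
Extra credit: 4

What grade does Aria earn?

Weighted total:
  Presentations 88 × 0.07 = 6.16
  Term project 60 × 0.16 = 9.6
  Assignments 92 × 0.38 = 34.96
  Oral exam 86 × 0.13 = 11.18
  Reading responses 87 × 0.08 = 6.96
  Essays 66 × 0.13 = 8.58
  Case studies 72 × 0.05 = 3.6
Sum = 81.04
Extra credit: 81.04 + 4 = 85.04
85.04 is ≥ 82 and < 86 → B

B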